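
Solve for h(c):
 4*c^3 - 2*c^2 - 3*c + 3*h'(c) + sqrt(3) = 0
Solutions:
 h(c) = C1 - c^4/3 + 2*c^3/9 + c^2/2 - sqrt(3)*c/3


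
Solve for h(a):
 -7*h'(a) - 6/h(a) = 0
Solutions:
 h(a) = -sqrt(C1 - 84*a)/7
 h(a) = sqrt(C1 - 84*a)/7


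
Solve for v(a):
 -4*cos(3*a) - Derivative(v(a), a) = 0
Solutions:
 v(a) = C1 - 4*sin(3*a)/3


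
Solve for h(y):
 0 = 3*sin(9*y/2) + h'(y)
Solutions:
 h(y) = C1 + 2*cos(9*y/2)/3


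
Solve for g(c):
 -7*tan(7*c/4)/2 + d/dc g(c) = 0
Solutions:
 g(c) = C1 - 2*log(cos(7*c/4))


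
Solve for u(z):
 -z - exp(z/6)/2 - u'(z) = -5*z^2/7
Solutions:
 u(z) = C1 + 5*z^3/21 - z^2/2 - 3*exp(z/6)


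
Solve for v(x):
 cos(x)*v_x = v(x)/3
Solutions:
 v(x) = C1*(sin(x) + 1)^(1/6)/(sin(x) - 1)^(1/6)


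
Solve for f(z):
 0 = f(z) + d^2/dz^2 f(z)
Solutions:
 f(z) = C1*sin(z) + C2*cos(z)


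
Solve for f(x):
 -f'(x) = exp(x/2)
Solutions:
 f(x) = C1 - 2*exp(x/2)


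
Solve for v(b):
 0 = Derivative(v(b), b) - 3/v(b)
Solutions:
 v(b) = -sqrt(C1 + 6*b)
 v(b) = sqrt(C1 + 6*b)


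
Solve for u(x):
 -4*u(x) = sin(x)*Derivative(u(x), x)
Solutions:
 u(x) = C1*(cos(x)^2 + 2*cos(x) + 1)/(cos(x)^2 - 2*cos(x) + 1)


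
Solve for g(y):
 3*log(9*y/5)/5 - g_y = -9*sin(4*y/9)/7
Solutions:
 g(y) = C1 + 3*y*log(y)/5 - 3*y*log(5)/5 - 3*y/5 + 6*y*log(3)/5 - 81*cos(4*y/9)/28


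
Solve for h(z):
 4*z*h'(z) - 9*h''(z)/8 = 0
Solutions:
 h(z) = C1 + C2*erfi(4*z/3)


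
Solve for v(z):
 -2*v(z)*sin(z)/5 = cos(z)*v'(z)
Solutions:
 v(z) = C1*cos(z)^(2/5)


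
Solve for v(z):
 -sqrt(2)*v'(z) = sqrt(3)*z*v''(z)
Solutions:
 v(z) = C1 + C2*z^(1 - sqrt(6)/3)


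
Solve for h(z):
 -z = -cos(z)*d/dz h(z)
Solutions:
 h(z) = C1 + Integral(z/cos(z), z)


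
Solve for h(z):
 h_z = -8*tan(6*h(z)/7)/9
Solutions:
 h(z) = -7*asin(C1*exp(-16*z/21))/6 + 7*pi/6
 h(z) = 7*asin(C1*exp(-16*z/21))/6


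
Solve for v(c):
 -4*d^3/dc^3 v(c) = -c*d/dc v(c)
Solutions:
 v(c) = C1 + Integral(C2*airyai(2^(1/3)*c/2) + C3*airybi(2^(1/3)*c/2), c)


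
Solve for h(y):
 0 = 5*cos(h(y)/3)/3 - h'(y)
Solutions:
 -5*y/3 - 3*log(sin(h(y)/3) - 1)/2 + 3*log(sin(h(y)/3) + 1)/2 = C1


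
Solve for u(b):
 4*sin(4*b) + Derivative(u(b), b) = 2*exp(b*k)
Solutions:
 u(b) = C1 + cos(4*b) + 2*exp(b*k)/k


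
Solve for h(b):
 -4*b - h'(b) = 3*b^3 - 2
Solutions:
 h(b) = C1 - 3*b^4/4 - 2*b^2 + 2*b


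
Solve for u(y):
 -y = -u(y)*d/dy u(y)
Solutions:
 u(y) = -sqrt(C1 + y^2)
 u(y) = sqrt(C1 + y^2)


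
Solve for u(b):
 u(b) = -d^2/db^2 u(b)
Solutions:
 u(b) = C1*sin(b) + C2*cos(b)


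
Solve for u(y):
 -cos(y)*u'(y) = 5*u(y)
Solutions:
 u(y) = C1*sqrt(sin(y) - 1)*(sin(y)^2 - 2*sin(y) + 1)/(sqrt(sin(y) + 1)*(sin(y)^2 + 2*sin(y) + 1))


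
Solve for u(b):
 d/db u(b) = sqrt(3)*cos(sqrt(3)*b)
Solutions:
 u(b) = C1 + sin(sqrt(3)*b)


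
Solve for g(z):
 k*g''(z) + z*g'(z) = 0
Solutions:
 g(z) = C1 + C2*sqrt(k)*erf(sqrt(2)*z*sqrt(1/k)/2)


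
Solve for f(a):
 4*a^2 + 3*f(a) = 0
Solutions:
 f(a) = -4*a^2/3


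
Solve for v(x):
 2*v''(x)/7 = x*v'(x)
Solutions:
 v(x) = C1 + C2*erfi(sqrt(7)*x/2)


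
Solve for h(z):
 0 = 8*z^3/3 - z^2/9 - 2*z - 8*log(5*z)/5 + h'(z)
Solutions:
 h(z) = C1 - 2*z^4/3 + z^3/27 + z^2 + 8*z*log(z)/5 - 8*z/5 + 8*z*log(5)/5


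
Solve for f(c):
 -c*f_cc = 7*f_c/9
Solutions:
 f(c) = C1 + C2*c^(2/9)


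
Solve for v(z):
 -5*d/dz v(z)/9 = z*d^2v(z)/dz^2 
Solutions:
 v(z) = C1 + C2*z^(4/9)


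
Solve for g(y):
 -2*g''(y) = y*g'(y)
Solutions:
 g(y) = C1 + C2*erf(y/2)


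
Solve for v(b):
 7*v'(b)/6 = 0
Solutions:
 v(b) = C1


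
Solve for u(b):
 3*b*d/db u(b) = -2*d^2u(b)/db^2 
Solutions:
 u(b) = C1 + C2*erf(sqrt(3)*b/2)


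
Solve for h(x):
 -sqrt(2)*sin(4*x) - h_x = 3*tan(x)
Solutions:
 h(x) = C1 + 3*log(cos(x)) + sqrt(2)*cos(4*x)/4


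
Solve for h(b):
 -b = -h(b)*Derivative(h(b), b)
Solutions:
 h(b) = -sqrt(C1 + b^2)
 h(b) = sqrt(C1 + b^2)


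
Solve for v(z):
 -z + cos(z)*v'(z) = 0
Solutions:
 v(z) = C1 + Integral(z/cos(z), z)


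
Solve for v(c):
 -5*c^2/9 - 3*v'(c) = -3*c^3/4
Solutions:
 v(c) = C1 + c^4/16 - 5*c^3/81


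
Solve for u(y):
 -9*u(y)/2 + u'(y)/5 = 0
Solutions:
 u(y) = C1*exp(45*y/2)


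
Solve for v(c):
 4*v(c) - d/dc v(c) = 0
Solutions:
 v(c) = C1*exp(4*c)


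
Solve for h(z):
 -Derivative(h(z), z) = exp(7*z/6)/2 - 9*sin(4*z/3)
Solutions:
 h(z) = C1 - 3*exp(7*z/6)/7 - 27*cos(4*z/3)/4


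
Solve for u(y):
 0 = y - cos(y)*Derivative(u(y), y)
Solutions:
 u(y) = C1 + Integral(y/cos(y), y)


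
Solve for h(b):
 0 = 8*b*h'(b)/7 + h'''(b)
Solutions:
 h(b) = C1 + Integral(C2*airyai(-2*7^(2/3)*b/7) + C3*airybi(-2*7^(2/3)*b/7), b)


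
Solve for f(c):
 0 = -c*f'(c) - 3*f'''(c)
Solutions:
 f(c) = C1 + Integral(C2*airyai(-3^(2/3)*c/3) + C3*airybi(-3^(2/3)*c/3), c)


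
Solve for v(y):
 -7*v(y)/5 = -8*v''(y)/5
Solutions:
 v(y) = C1*exp(-sqrt(14)*y/4) + C2*exp(sqrt(14)*y/4)


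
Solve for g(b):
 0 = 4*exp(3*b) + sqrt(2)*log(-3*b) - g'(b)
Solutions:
 g(b) = C1 + sqrt(2)*b*log(-b) + sqrt(2)*b*(-1 + log(3)) + 4*exp(3*b)/3


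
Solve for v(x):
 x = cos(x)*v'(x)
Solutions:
 v(x) = C1 + Integral(x/cos(x), x)


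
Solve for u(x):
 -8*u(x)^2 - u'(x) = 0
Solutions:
 u(x) = 1/(C1 + 8*x)


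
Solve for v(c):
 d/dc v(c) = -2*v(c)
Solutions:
 v(c) = C1*exp(-2*c)


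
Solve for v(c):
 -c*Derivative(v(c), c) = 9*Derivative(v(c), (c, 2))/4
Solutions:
 v(c) = C1 + C2*erf(sqrt(2)*c/3)


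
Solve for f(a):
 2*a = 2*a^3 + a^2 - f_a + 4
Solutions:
 f(a) = C1 + a^4/2 + a^3/3 - a^2 + 4*a


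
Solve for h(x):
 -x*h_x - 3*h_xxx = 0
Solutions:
 h(x) = C1 + Integral(C2*airyai(-3^(2/3)*x/3) + C3*airybi(-3^(2/3)*x/3), x)


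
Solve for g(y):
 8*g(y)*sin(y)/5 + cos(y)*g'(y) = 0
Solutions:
 g(y) = C1*cos(y)^(8/5)


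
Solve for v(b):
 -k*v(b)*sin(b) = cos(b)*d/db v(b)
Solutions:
 v(b) = C1*exp(k*log(cos(b)))


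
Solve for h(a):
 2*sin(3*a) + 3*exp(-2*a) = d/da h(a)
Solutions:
 h(a) = C1 - 2*cos(3*a)/3 - 3*exp(-2*a)/2


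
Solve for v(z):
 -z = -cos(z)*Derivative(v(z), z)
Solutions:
 v(z) = C1 + Integral(z/cos(z), z)


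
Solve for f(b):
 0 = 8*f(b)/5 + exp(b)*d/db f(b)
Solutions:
 f(b) = C1*exp(8*exp(-b)/5)


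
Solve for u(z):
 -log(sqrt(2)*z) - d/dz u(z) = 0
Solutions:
 u(z) = C1 - z*log(z) - z*log(2)/2 + z


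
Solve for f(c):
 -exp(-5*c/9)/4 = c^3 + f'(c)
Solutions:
 f(c) = C1 - c^4/4 + 9*exp(-5*c/9)/20


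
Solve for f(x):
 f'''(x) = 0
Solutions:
 f(x) = C1 + C2*x + C3*x^2


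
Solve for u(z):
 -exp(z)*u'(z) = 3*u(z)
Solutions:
 u(z) = C1*exp(3*exp(-z))


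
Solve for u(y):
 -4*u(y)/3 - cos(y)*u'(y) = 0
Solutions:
 u(y) = C1*(sin(y) - 1)^(2/3)/(sin(y) + 1)^(2/3)


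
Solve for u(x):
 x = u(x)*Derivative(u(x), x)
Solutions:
 u(x) = -sqrt(C1 + x^2)
 u(x) = sqrt(C1 + x^2)


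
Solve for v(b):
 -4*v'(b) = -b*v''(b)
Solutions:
 v(b) = C1 + C2*b^5


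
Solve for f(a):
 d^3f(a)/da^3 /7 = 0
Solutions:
 f(a) = C1 + C2*a + C3*a^2


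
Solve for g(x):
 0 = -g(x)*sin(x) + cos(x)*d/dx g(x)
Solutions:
 g(x) = C1/cos(x)


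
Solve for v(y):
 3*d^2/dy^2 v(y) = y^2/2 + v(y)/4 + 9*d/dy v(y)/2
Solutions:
 v(y) = C1*exp(y*(9 - sqrt(93))/12) + C2*exp(y*(9 + sqrt(93))/12) - 2*y^2 + 72*y - 1344


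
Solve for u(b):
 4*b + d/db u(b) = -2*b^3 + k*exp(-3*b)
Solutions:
 u(b) = C1 - b^4/2 - 2*b^2 - k*exp(-3*b)/3


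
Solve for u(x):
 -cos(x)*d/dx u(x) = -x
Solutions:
 u(x) = C1 + Integral(x/cos(x), x)


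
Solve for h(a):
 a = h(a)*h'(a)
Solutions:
 h(a) = -sqrt(C1 + a^2)
 h(a) = sqrt(C1 + a^2)


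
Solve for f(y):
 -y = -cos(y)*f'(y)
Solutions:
 f(y) = C1 + Integral(y/cos(y), y)


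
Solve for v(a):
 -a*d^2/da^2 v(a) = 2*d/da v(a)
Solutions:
 v(a) = C1 + C2/a


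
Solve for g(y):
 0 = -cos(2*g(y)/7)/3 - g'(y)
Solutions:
 y/3 - 7*log(sin(2*g(y)/7) - 1)/4 + 7*log(sin(2*g(y)/7) + 1)/4 = C1


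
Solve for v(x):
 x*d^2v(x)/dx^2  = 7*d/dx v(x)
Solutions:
 v(x) = C1 + C2*x^8


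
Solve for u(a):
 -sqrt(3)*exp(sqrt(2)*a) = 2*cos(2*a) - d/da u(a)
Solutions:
 u(a) = C1 + sqrt(6)*exp(sqrt(2)*a)/2 + sin(2*a)


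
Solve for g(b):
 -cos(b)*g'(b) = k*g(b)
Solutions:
 g(b) = C1*exp(k*(log(sin(b) - 1) - log(sin(b) + 1))/2)


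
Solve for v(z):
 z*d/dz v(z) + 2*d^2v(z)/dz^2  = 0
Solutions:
 v(z) = C1 + C2*erf(z/2)


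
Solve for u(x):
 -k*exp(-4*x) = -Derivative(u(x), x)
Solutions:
 u(x) = C1 - k*exp(-4*x)/4


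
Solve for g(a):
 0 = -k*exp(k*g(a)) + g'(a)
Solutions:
 g(a) = Piecewise((log(-1/(C1*k + a*k^2))/k, Ne(k, 0)), (nan, True))
 g(a) = Piecewise((C1 + a*k, Eq(k, 0)), (nan, True))


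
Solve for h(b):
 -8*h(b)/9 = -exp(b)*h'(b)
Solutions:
 h(b) = C1*exp(-8*exp(-b)/9)


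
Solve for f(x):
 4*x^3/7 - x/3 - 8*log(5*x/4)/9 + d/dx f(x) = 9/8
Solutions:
 f(x) = C1 - x^4/7 + x^2/6 + 8*x*log(x)/9 - 16*x*log(2)/9 + 17*x/72 + 8*x*log(5)/9


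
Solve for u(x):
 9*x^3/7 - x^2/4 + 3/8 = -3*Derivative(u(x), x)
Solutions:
 u(x) = C1 - 3*x^4/28 + x^3/36 - x/8


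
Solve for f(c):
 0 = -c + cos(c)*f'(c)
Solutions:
 f(c) = C1 + Integral(c/cos(c), c)


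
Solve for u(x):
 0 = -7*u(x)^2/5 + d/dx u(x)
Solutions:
 u(x) = -5/(C1 + 7*x)


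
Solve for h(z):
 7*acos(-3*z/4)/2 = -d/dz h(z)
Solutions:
 h(z) = C1 - 7*z*acos(-3*z/4)/2 - 7*sqrt(16 - 9*z^2)/6


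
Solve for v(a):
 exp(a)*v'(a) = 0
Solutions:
 v(a) = C1


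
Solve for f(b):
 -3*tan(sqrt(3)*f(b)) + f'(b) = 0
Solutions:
 f(b) = sqrt(3)*(pi - asin(C1*exp(3*sqrt(3)*b)))/3
 f(b) = sqrt(3)*asin(C1*exp(3*sqrt(3)*b))/3


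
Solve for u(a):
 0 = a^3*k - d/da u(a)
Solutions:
 u(a) = C1 + a^4*k/4


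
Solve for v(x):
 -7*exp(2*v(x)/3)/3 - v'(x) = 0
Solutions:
 v(x) = 3*log(-sqrt(-1/(C1 - 7*x))) - 3*log(2)/2 + 3*log(3)
 v(x) = 3*log(-1/(C1 - 7*x))/2 - 3*log(2)/2 + 3*log(3)


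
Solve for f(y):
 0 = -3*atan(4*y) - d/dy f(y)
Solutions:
 f(y) = C1 - 3*y*atan(4*y) + 3*log(16*y^2 + 1)/8


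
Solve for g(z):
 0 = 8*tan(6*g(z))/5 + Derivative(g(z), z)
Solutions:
 g(z) = -asin(C1*exp(-48*z/5))/6 + pi/6
 g(z) = asin(C1*exp(-48*z/5))/6


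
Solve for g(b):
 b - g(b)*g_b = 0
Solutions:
 g(b) = -sqrt(C1 + b^2)
 g(b) = sqrt(C1 + b^2)


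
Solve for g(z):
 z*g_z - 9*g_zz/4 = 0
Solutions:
 g(z) = C1 + C2*erfi(sqrt(2)*z/3)


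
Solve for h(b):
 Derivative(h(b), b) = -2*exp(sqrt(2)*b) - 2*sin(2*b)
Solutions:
 h(b) = C1 - sqrt(2)*exp(sqrt(2)*b) + cos(2*b)


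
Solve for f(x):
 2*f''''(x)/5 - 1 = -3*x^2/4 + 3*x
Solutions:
 f(x) = C1 + C2*x + C3*x^2 + C4*x^3 - x^6/192 + x^5/16 + 5*x^4/48


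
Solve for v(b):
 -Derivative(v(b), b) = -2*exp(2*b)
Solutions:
 v(b) = C1 + exp(2*b)


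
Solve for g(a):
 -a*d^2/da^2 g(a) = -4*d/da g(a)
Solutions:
 g(a) = C1 + C2*a^5


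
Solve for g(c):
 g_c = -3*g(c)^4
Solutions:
 g(c) = (-3^(2/3) - 3*3^(1/6)*I)*(1/(C1 + 3*c))^(1/3)/6
 g(c) = (-3^(2/3) + 3*3^(1/6)*I)*(1/(C1 + 3*c))^(1/3)/6
 g(c) = (1/(C1 + 9*c))^(1/3)


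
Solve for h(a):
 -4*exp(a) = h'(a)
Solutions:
 h(a) = C1 - 4*exp(a)


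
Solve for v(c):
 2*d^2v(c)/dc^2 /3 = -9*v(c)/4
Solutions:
 v(c) = C1*sin(3*sqrt(6)*c/4) + C2*cos(3*sqrt(6)*c/4)


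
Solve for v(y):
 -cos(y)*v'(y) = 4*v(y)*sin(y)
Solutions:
 v(y) = C1*cos(y)^4


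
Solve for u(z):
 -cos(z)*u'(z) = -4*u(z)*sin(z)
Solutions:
 u(z) = C1/cos(z)^4


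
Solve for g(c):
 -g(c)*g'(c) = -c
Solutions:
 g(c) = -sqrt(C1 + c^2)
 g(c) = sqrt(C1 + c^2)


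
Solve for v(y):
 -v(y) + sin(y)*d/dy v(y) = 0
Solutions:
 v(y) = C1*sqrt(cos(y) - 1)/sqrt(cos(y) + 1)


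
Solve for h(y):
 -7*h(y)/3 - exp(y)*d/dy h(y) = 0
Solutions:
 h(y) = C1*exp(7*exp(-y)/3)


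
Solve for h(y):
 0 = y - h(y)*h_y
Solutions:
 h(y) = -sqrt(C1 + y^2)
 h(y) = sqrt(C1 + y^2)


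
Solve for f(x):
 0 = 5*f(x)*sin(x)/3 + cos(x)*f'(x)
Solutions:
 f(x) = C1*cos(x)^(5/3)


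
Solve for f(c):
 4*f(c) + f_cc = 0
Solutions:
 f(c) = C1*sin(2*c) + C2*cos(2*c)


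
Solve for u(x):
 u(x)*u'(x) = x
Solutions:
 u(x) = -sqrt(C1 + x^2)
 u(x) = sqrt(C1 + x^2)


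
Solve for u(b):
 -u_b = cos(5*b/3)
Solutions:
 u(b) = C1 - 3*sin(5*b/3)/5


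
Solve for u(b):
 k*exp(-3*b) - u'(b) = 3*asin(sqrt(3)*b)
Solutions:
 u(b) = C1 - 3*b*asin(sqrt(3)*b) - k*exp(-3*b)/3 - sqrt(3)*sqrt(1 - 3*b^2)


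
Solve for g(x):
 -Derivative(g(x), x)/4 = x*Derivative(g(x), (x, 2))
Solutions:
 g(x) = C1 + C2*x^(3/4)


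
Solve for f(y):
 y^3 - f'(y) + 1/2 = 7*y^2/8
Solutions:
 f(y) = C1 + y^4/4 - 7*y^3/24 + y/2


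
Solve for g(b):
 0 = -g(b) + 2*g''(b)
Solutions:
 g(b) = C1*exp(-sqrt(2)*b/2) + C2*exp(sqrt(2)*b/2)


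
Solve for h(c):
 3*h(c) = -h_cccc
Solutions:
 h(c) = (C1*sin(sqrt(2)*3^(1/4)*c/2) + C2*cos(sqrt(2)*3^(1/4)*c/2))*exp(-sqrt(2)*3^(1/4)*c/2) + (C3*sin(sqrt(2)*3^(1/4)*c/2) + C4*cos(sqrt(2)*3^(1/4)*c/2))*exp(sqrt(2)*3^(1/4)*c/2)


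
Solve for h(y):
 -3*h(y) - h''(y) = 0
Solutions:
 h(y) = C1*sin(sqrt(3)*y) + C2*cos(sqrt(3)*y)


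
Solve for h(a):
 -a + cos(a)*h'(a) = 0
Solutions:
 h(a) = C1 + Integral(a/cos(a), a)


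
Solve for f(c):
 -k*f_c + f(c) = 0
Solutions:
 f(c) = C1*exp(c/k)


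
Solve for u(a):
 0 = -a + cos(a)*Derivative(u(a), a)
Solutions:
 u(a) = C1 + Integral(a/cos(a), a)


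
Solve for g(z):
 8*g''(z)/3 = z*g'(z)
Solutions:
 g(z) = C1 + C2*erfi(sqrt(3)*z/4)


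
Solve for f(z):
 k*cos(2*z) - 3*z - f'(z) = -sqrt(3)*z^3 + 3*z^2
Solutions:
 f(z) = C1 + k*sin(2*z)/2 + sqrt(3)*z^4/4 - z^3 - 3*z^2/2


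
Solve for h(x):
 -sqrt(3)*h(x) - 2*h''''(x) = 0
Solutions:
 h(x) = (C1*sin(2^(1/4)*3^(1/8)*x/2) + C2*cos(2^(1/4)*3^(1/8)*x/2))*exp(-2^(1/4)*3^(1/8)*x/2) + (C3*sin(2^(1/4)*3^(1/8)*x/2) + C4*cos(2^(1/4)*3^(1/8)*x/2))*exp(2^(1/4)*3^(1/8)*x/2)


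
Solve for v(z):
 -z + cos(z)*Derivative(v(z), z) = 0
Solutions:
 v(z) = C1 + Integral(z/cos(z), z)


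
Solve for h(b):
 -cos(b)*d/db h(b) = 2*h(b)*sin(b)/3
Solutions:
 h(b) = C1*cos(b)^(2/3)


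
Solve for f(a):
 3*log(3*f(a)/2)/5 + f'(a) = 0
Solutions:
 -5*Integral(1/(-log(_y) - log(3) + log(2)), (_y, f(a)))/3 = C1 - a


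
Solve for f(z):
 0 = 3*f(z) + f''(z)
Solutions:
 f(z) = C1*sin(sqrt(3)*z) + C2*cos(sqrt(3)*z)


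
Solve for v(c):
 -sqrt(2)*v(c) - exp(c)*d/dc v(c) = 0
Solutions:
 v(c) = C1*exp(sqrt(2)*exp(-c))


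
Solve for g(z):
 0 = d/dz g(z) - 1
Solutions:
 g(z) = C1 + z


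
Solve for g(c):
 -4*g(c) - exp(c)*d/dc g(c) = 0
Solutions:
 g(c) = C1*exp(4*exp(-c))


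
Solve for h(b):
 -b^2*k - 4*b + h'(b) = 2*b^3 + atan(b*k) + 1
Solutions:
 h(b) = C1 + b^4/2 + b^3*k/3 + 2*b^2 + b + Piecewise((b*atan(b*k) - log(b^2*k^2 + 1)/(2*k), Ne(k, 0)), (0, True))


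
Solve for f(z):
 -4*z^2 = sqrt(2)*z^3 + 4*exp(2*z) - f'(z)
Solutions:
 f(z) = C1 + sqrt(2)*z^4/4 + 4*z^3/3 + 2*exp(2*z)


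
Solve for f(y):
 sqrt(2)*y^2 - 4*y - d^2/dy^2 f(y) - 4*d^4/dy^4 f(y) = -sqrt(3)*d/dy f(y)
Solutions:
 f(y) = C1 + C2*exp(sqrt(3)*y*(-(9 + sqrt(82))^(1/3) + (9 + sqrt(82))^(-1/3))/12)*sin(y*((9 + sqrt(82))^(-1/3) + (9 + sqrt(82))^(1/3))/4) + C3*exp(sqrt(3)*y*(-(9 + sqrt(82))^(1/3) + (9 + sqrt(82))^(-1/3))/12)*cos(y*((9 + sqrt(82))^(-1/3) + (9 + sqrt(82))^(1/3))/4) + C4*exp(-sqrt(3)*y*(-(9 + sqrt(82))^(1/3) + (9 + sqrt(82))^(-1/3))/6) - sqrt(6)*y^3/9 - sqrt(2)*y^2/3 + 2*sqrt(3)*y^2/3 - 2*sqrt(6)*y/9 + 4*y/3


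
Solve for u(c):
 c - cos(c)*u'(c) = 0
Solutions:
 u(c) = C1 + Integral(c/cos(c), c)


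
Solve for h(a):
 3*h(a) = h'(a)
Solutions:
 h(a) = C1*exp(3*a)


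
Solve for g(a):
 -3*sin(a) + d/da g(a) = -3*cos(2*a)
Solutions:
 g(a) = C1 - 3*sin(2*a)/2 - 3*cos(a)


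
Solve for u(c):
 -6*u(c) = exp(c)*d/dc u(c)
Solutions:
 u(c) = C1*exp(6*exp(-c))


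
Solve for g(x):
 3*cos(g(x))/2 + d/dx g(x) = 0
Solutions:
 g(x) = pi - asin((C1 + exp(3*x))/(C1 - exp(3*x)))
 g(x) = asin((C1 + exp(3*x))/(C1 - exp(3*x)))


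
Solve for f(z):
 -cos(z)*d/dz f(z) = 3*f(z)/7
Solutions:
 f(z) = C1*(sin(z) - 1)^(3/14)/(sin(z) + 1)^(3/14)


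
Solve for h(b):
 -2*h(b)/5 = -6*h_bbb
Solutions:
 h(b) = C3*exp(15^(2/3)*b/15) + (C1*sin(3^(1/6)*5^(2/3)*b/10) + C2*cos(3^(1/6)*5^(2/3)*b/10))*exp(-15^(2/3)*b/30)


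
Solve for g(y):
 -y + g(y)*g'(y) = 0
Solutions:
 g(y) = -sqrt(C1 + y^2)
 g(y) = sqrt(C1 + y^2)


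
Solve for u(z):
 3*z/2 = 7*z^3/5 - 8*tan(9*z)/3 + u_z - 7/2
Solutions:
 u(z) = C1 - 7*z^4/20 + 3*z^2/4 + 7*z/2 - 8*log(cos(9*z))/27


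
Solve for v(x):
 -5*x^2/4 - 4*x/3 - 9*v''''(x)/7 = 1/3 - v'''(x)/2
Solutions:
 v(x) = C1 + C2*x + C3*x^2 + C4*exp(7*x/18) + x^5/24 + 163*x^4/252 + 2983*x^3/441


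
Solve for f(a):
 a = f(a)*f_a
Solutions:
 f(a) = -sqrt(C1 + a^2)
 f(a) = sqrt(C1 + a^2)


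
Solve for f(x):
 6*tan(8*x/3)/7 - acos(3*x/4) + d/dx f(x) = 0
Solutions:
 f(x) = C1 + x*acos(3*x/4) - sqrt(16 - 9*x^2)/3 + 9*log(cos(8*x/3))/28


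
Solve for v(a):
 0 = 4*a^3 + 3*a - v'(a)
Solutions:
 v(a) = C1 + a^4 + 3*a^2/2


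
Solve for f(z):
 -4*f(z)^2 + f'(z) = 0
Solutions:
 f(z) = -1/(C1 + 4*z)


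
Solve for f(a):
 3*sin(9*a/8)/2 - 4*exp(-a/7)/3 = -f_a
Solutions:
 f(a) = C1 + 4*cos(9*a/8)/3 - 28*exp(-a/7)/3


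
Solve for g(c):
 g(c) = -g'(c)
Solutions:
 g(c) = C1*exp(-c)


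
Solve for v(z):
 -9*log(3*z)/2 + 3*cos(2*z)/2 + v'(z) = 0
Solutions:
 v(z) = C1 + 9*z*log(z)/2 - 9*z/2 + 9*z*log(3)/2 - 3*sin(2*z)/4


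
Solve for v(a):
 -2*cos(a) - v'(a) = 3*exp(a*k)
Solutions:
 v(a) = C1 - 2*sin(a) - 3*exp(a*k)/k


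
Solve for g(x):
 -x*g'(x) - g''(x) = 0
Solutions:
 g(x) = C1 + C2*erf(sqrt(2)*x/2)


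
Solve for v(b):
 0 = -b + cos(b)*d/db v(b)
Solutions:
 v(b) = C1 + Integral(b/cos(b), b)


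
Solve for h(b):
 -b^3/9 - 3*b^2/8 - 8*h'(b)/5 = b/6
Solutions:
 h(b) = C1 - 5*b^4/288 - 5*b^3/64 - 5*b^2/96


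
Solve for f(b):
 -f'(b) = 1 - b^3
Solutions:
 f(b) = C1 + b^4/4 - b


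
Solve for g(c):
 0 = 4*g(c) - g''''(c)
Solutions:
 g(c) = C1*exp(-sqrt(2)*c) + C2*exp(sqrt(2)*c) + C3*sin(sqrt(2)*c) + C4*cos(sqrt(2)*c)


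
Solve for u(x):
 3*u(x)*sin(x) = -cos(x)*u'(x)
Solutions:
 u(x) = C1*cos(x)^3


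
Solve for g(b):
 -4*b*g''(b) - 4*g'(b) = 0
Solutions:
 g(b) = C1 + C2*log(b)


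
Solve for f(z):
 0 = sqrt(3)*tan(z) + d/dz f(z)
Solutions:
 f(z) = C1 + sqrt(3)*log(cos(z))


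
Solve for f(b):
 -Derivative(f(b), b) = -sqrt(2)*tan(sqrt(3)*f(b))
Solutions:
 f(b) = sqrt(3)*(pi - asin(C1*exp(sqrt(6)*b)))/3
 f(b) = sqrt(3)*asin(C1*exp(sqrt(6)*b))/3


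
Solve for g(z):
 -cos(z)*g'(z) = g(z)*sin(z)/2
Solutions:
 g(z) = C1*sqrt(cos(z))


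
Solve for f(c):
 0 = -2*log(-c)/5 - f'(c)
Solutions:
 f(c) = C1 - 2*c*log(-c)/5 + 2*c/5


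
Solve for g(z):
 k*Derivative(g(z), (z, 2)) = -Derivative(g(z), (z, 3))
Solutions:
 g(z) = C1 + C2*z + C3*exp(-k*z)


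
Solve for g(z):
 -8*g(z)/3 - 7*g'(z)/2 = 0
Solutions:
 g(z) = C1*exp(-16*z/21)


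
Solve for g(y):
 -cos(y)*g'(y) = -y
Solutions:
 g(y) = C1 + Integral(y/cos(y), y)


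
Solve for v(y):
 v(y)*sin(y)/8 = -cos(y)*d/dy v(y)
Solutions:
 v(y) = C1*cos(y)^(1/8)


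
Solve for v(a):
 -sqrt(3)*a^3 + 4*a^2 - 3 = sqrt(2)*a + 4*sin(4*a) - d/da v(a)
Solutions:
 v(a) = C1 + sqrt(3)*a^4/4 - 4*a^3/3 + sqrt(2)*a^2/2 + 3*a - cos(4*a)


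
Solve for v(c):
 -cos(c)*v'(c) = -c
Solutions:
 v(c) = C1 + Integral(c/cos(c), c)


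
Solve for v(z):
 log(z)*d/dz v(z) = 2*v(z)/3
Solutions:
 v(z) = C1*exp(2*li(z)/3)


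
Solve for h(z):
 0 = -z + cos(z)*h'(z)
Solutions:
 h(z) = C1 + Integral(z/cos(z), z)


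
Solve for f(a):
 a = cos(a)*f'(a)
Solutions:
 f(a) = C1 + Integral(a/cos(a), a)


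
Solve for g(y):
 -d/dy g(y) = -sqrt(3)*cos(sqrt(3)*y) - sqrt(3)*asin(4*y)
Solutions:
 g(y) = C1 + sqrt(3)*(y*asin(4*y) + sqrt(1 - 16*y^2)/4) + sin(sqrt(3)*y)


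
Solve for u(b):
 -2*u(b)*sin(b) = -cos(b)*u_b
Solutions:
 u(b) = C1/cos(b)^2


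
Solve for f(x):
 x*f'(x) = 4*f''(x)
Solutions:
 f(x) = C1 + C2*erfi(sqrt(2)*x/4)


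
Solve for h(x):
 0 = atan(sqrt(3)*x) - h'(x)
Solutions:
 h(x) = C1 + x*atan(sqrt(3)*x) - sqrt(3)*log(3*x^2 + 1)/6


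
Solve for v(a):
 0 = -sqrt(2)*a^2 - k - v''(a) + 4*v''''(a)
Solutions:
 v(a) = C1 + C2*a + C3*exp(-a/2) + C4*exp(a/2) - sqrt(2)*a^4/12 + a^2*(-k/2 - 4*sqrt(2))


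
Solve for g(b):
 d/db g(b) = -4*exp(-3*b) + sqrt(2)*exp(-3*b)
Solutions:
 g(b) = C1 - sqrt(2)*exp(-3*b)/3 + 4*exp(-3*b)/3


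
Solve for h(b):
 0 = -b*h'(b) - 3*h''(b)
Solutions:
 h(b) = C1 + C2*erf(sqrt(6)*b/6)


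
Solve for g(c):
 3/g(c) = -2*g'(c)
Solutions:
 g(c) = -sqrt(C1 - 3*c)
 g(c) = sqrt(C1 - 3*c)


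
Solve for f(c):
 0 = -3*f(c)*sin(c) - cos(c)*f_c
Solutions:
 f(c) = C1*cos(c)^3


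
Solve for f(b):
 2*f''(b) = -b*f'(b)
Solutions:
 f(b) = C1 + C2*erf(b/2)


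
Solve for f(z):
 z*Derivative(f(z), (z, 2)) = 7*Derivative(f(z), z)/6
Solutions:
 f(z) = C1 + C2*z^(13/6)


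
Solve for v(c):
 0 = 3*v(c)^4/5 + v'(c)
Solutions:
 v(c) = 5^(1/3)*(1/(C1 + 9*c))^(1/3)
 v(c) = 5^(1/3)*(-3^(2/3) - 3*3^(1/6)*I)*(1/(C1 + 3*c))^(1/3)/6
 v(c) = 5^(1/3)*(-3^(2/3) + 3*3^(1/6)*I)*(1/(C1 + 3*c))^(1/3)/6


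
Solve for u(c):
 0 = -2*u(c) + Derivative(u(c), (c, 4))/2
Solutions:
 u(c) = C1*exp(-sqrt(2)*c) + C2*exp(sqrt(2)*c) + C3*sin(sqrt(2)*c) + C4*cos(sqrt(2)*c)


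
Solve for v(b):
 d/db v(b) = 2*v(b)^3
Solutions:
 v(b) = -sqrt(2)*sqrt(-1/(C1 + 2*b))/2
 v(b) = sqrt(2)*sqrt(-1/(C1 + 2*b))/2


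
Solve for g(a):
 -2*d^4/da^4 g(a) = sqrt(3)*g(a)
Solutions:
 g(a) = (C1*sin(2^(1/4)*3^(1/8)*a/2) + C2*cos(2^(1/4)*3^(1/8)*a/2))*exp(-2^(1/4)*3^(1/8)*a/2) + (C3*sin(2^(1/4)*3^(1/8)*a/2) + C4*cos(2^(1/4)*3^(1/8)*a/2))*exp(2^(1/4)*3^(1/8)*a/2)


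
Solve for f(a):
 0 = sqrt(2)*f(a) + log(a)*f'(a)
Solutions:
 f(a) = C1*exp(-sqrt(2)*li(a))


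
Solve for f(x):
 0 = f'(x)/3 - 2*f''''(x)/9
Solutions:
 f(x) = C1 + C4*exp(2^(2/3)*3^(1/3)*x/2) + (C2*sin(2^(2/3)*3^(5/6)*x/4) + C3*cos(2^(2/3)*3^(5/6)*x/4))*exp(-2^(2/3)*3^(1/3)*x/4)


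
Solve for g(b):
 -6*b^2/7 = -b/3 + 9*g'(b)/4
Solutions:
 g(b) = C1 - 8*b^3/63 + 2*b^2/27


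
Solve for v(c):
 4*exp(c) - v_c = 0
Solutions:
 v(c) = C1 + 4*exp(c)


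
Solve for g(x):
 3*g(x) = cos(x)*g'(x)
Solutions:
 g(x) = C1*(sin(x) + 1)^(3/2)/(sin(x) - 1)^(3/2)


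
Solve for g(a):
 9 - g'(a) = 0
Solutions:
 g(a) = C1 + 9*a


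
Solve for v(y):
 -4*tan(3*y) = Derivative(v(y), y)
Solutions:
 v(y) = C1 + 4*log(cos(3*y))/3


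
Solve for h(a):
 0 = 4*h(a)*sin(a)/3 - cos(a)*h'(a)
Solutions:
 h(a) = C1/cos(a)^(4/3)


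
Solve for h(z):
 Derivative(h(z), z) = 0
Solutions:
 h(z) = C1


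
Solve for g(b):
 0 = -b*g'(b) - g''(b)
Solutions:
 g(b) = C1 + C2*erf(sqrt(2)*b/2)


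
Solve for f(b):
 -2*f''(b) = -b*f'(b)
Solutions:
 f(b) = C1 + C2*erfi(b/2)


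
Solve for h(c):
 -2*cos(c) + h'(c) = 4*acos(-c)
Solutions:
 h(c) = C1 + 4*c*acos(-c) + 4*sqrt(1 - c^2) + 2*sin(c)


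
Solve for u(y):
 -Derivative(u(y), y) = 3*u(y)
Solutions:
 u(y) = C1*exp(-3*y)


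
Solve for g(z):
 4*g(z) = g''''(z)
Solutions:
 g(z) = C1*exp(-sqrt(2)*z) + C2*exp(sqrt(2)*z) + C3*sin(sqrt(2)*z) + C4*cos(sqrt(2)*z)


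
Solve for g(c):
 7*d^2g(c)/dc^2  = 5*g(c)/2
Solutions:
 g(c) = C1*exp(-sqrt(70)*c/14) + C2*exp(sqrt(70)*c/14)


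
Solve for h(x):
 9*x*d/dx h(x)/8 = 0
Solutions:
 h(x) = C1


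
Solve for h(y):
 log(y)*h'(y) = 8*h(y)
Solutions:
 h(y) = C1*exp(8*li(y))


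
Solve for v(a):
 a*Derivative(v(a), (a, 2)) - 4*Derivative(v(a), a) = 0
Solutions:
 v(a) = C1 + C2*a^5


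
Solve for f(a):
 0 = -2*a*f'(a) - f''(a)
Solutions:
 f(a) = C1 + C2*erf(a)


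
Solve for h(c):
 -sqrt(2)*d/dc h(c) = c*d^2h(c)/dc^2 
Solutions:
 h(c) = C1 + C2*c^(1 - sqrt(2))


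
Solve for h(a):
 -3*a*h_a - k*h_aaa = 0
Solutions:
 h(a) = C1 + Integral(C2*airyai(3^(1/3)*a*(-1/k)^(1/3)) + C3*airybi(3^(1/3)*a*(-1/k)^(1/3)), a)


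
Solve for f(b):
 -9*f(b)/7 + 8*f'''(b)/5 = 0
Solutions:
 f(b) = C3*exp(45^(1/3)*7^(2/3)*b/14) + (C1*sin(3*3^(1/6)*5^(1/3)*7^(2/3)*b/28) + C2*cos(3*3^(1/6)*5^(1/3)*7^(2/3)*b/28))*exp(-45^(1/3)*7^(2/3)*b/28)


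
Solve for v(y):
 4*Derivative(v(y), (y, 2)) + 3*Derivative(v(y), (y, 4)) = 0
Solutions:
 v(y) = C1 + C2*y + C3*sin(2*sqrt(3)*y/3) + C4*cos(2*sqrt(3)*y/3)


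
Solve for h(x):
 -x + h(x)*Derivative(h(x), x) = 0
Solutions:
 h(x) = -sqrt(C1 + x^2)
 h(x) = sqrt(C1 + x^2)


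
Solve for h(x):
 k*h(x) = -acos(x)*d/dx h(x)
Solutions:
 h(x) = C1*exp(-k*Integral(1/acos(x), x))


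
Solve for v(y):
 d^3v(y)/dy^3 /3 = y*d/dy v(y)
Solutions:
 v(y) = C1 + Integral(C2*airyai(3^(1/3)*y) + C3*airybi(3^(1/3)*y), y)


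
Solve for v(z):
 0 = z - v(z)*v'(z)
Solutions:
 v(z) = -sqrt(C1 + z^2)
 v(z) = sqrt(C1 + z^2)


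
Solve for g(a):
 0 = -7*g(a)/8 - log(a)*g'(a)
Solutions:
 g(a) = C1*exp(-7*li(a)/8)


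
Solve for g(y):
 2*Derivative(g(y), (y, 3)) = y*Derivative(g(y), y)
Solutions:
 g(y) = C1 + Integral(C2*airyai(2^(2/3)*y/2) + C3*airybi(2^(2/3)*y/2), y)


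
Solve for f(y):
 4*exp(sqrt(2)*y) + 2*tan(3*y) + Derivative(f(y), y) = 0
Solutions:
 f(y) = C1 - 2*sqrt(2)*exp(sqrt(2)*y) + 2*log(cos(3*y))/3


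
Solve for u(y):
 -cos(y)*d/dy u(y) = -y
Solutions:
 u(y) = C1 + Integral(y/cos(y), y)


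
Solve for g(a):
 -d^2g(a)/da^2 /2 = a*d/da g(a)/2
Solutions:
 g(a) = C1 + C2*erf(sqrt(2)*a/2)


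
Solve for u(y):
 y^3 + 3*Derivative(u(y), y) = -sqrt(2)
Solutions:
 u(y) = C1 - y^4/12 - sqrt(2)*y/3


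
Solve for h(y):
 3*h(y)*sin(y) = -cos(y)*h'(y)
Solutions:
 h(y) = C1*cos(y)^3


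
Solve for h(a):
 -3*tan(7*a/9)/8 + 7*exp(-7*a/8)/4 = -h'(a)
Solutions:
 h(a) = C1 + 27*log(tan(7*a/9)^2 + 1)/112 + 2*exp(-7*a/8)


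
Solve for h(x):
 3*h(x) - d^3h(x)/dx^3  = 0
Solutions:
 h(x) = C3*exp(3^(1/3)*x) + (C1*sin(3^(5/6)*x/2) + C2*cos(3^(5/6)*x/2))*exp(-3^(1/3)*x/2)


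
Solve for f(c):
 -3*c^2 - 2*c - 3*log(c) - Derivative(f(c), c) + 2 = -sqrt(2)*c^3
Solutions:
 f(c) = C1 + sqrt(2)*c^4/4 - c^3 - c^2 - 3*c*log(c) + 5*c


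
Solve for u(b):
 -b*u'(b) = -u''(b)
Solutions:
 u(b) = C1 + C2*erfi(sqrt(2)*b/2)


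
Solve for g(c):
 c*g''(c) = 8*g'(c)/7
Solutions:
 g(c) = C1 + C2*c^(15/7)


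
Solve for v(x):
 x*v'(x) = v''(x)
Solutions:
 v(x) = C1 + C2*erfi(sqrt(2)*x/2)


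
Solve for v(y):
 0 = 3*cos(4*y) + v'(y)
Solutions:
 v(y) = C1 - 3*sin(4*y)/4


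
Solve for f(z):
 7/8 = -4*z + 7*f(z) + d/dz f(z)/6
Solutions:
 f(z) = C1*exp(-42*z) + 4*z/7 + 131/1176


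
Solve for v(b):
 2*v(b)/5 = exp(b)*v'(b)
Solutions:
 v(b) = C1*exp(-2*exp(-b)/5)


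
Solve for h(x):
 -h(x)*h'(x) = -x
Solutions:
 h(x) = -sqrt(C1 + x^2)
 h(x) = sqrt(C1 + x^2)


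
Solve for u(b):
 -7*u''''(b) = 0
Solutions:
 u(b) = C1 + C2*b + C3*b^2 + C4*b^3


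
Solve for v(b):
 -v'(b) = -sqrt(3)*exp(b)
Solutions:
 v(b) = C1 + sqrt(3)*exp(b)


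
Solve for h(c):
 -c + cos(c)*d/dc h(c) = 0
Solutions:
 h(c) = C1 + Integral(c/cos(c), c)


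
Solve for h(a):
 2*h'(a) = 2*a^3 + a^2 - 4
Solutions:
 h(a) = C1 + a^4/4 + a^3/6 - 2*a


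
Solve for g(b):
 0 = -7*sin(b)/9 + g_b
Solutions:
 g(b) = C1 - 7*cos(b)/9


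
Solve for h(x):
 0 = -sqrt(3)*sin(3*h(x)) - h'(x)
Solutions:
 h(x) = -acos((-C1 - exp(6*sqrt(3)*x))/(C1 - exp(6*sqrt(3)*x)))/3 + 2*pi/3
 h(x) = acos((-C1 - exp(6*sqrt(3)*x))/(C1 - exp(6*sqrt(3)*x)))/3


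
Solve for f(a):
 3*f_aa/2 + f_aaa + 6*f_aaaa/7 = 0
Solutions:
 f(a) = C1 + C2*a + (C3*sin(sqrt(203)*a/12) + C4*cos(sqrt(203)*a/12))*exp(-7*a/12)


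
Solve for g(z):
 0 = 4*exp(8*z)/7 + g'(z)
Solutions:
 g(z) = C1 - exp(8*z)/14


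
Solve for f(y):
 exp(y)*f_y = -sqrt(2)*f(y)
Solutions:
 f(y) = C1*exp(sqrt(2)*exp(-y))


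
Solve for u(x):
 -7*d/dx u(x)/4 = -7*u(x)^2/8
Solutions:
 u(x) = -2/(C1 + x)


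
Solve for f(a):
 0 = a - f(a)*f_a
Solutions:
 f(a) = -sqrt(C1 + a^2)
 f(a) = sqrt(C1 + a^2)


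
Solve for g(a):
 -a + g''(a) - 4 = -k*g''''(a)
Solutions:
 g(a) = C1 + C2*a + C3*exp(-a*sqrt(-1/k)) + C4*exp(a*sqrt(-1/k)) + a^3/6 + 2*a^2


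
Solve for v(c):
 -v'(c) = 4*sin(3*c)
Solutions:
 v(c) = C1 + 4*cos(3*c)/3


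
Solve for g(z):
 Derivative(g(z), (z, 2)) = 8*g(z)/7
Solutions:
 g(z) = C1*exp(-2*sqrt(14)*z/7) + C2*exp(2*sqrt(14)*z/7)


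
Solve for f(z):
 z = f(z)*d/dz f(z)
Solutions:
 f(z) = -sqrt(C1 + z^2)
 f(z) = sqrt(C1 + z^2)


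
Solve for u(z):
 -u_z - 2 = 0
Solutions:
 u(z) = C1 - 2*z


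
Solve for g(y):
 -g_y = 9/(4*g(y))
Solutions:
 g(y) = -sqrt(C1 - 18*y)/2
 g(y) = sqrt(C1 - 18*y)/2


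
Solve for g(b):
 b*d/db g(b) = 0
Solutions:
 g(b) = C1


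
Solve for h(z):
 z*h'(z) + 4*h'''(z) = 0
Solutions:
 h(z) = C1 + Integral(C2*airyai(-2^(1/3)*z/2) + C3*airybi(-2^(1/3)*z/2), z)


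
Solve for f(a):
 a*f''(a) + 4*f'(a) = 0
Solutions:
 f(a) = C1 + C2/a^3


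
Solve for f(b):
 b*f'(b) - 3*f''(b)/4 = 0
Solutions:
 f(b) = C1 + C2*erfi(sqrt(6)*b/3)


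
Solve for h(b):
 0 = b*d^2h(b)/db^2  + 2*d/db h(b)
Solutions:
 h(b) = C1 + C2/b


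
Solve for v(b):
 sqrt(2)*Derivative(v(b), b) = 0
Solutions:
 v(b) = C1


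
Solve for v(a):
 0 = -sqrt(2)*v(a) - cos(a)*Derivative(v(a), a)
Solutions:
 v(a) = C1*(sin(a) - 1)^(sqrt(2)/2)/(sin(a) + 1)^(sqrt(2)/2)


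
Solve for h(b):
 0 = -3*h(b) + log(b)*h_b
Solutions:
 h(b) = C1*exp(3*li(b))


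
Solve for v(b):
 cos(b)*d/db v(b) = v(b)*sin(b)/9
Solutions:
 v(b) = C1/cos(b)^(1/9)


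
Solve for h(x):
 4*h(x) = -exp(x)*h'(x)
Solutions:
 h(x) = C1*exp(4*exp(-x))


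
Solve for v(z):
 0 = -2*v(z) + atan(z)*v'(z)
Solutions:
 v(z) = C1*exp(2*Integral(1/atan(z), z))


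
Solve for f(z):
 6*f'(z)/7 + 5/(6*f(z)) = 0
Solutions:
 f(z) = -sqrt(C1 - 70*z)/6
 f(z) = sqrt(C1 - 70*z)/6


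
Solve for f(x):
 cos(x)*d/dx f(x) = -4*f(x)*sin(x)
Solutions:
 f(x) = C1*cos(x)^4


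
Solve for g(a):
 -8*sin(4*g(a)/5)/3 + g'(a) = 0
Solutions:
 -8*a/3 + 5*log(cos(4*g(a)/5) - 1)/8 - 5*log(cos(4*g(a)/5) + 1)/8 = C1


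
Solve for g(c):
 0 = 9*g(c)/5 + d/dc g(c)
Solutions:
 g(c) = C1*exp(-9*c/5)


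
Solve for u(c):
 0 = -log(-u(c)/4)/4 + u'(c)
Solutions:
 -4*Integral(1/(log(-_y) - 2*log(2)), (_y, u(c))) = C1 - c


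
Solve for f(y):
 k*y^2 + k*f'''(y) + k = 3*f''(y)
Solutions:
 f(y) = C1 + C2*y + C3*exp(3*y/k) + k^2*y^3/27 + k*y^4/36 + k*y^2*(2*k^2 + 9)/54


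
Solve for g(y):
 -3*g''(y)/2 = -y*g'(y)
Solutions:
 g(y) = C1 + C2*erfi(sqrt(3)*y/3)


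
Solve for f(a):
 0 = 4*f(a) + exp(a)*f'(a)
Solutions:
 f(a) = C1*exp(4*exp(-a))


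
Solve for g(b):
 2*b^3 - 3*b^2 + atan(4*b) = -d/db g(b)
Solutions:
 g(b) = C1 - b^4/2 + b^3 - b*atan(4*b) + log(16*b^2 + 1)/8


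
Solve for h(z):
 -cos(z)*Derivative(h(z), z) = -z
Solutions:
 h(z) = C1 + Integral(z/cos(z), z)


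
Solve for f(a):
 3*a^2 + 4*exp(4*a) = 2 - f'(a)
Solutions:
 f(a) = C1 - a^3 + 2*a - exp(4*a)


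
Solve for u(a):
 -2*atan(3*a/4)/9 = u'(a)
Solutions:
 u(a) = C1 - 2*a*atan(3*a/4)/9 + 4*log(9*a^2 + 16)/27


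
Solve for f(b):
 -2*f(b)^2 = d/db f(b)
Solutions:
 f(b) = 1/(C1 + 2*b)


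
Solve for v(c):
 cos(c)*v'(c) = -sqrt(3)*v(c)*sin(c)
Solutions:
 v(c) = C1*cos(c)^(sqrt(3))


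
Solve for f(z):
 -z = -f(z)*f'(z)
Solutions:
 f(z) = -sqrt(C1 + z^2)
 f(z) = sqrt(C1 + z^2)


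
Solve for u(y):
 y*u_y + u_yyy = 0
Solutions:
 u(y) = C1 + Integral(C2*airyai(-y) + C3*airybi(-y), y)


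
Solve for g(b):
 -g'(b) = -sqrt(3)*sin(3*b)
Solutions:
 g(b) = C1 - sqrt(3)*cos(3*b)/3


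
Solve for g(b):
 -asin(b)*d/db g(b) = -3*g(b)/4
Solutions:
 g(b) = C1*exp(3*Integral(1/asin(b), b)/4)


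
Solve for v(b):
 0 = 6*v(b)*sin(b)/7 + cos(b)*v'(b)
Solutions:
 v(b) = C1*cos(b)^(6/7)


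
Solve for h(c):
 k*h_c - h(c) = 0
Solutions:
 h(c) = C1*exp(c/k)


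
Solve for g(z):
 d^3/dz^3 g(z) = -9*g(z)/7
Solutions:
 g(z) = C3*exp(-21^(2/3)*z/7) + (C1*sin(3*3^(1/6)*7^(2/3)*z/14) + C2*cos(3*3^(1/6)*7^(2/3)*z/14))*exp(21^(2/3)*z/14)


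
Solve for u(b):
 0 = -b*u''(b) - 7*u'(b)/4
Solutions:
 u(b) = C1 + C2/b^(3/4)


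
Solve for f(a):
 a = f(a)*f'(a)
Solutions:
 f(a) = -sqrt(C1 + a^2)
 f(a) = sqrt(C1 + a^2)


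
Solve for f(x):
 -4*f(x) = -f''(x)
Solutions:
 f(x) = C1*exp(-2*x) + C2*exp(2*x)


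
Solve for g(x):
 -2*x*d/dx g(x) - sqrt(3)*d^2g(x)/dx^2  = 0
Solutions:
 g(x) = C1 + C2*erf(3^(3/4)*x/3)


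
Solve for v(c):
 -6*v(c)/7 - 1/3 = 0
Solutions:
 v(c) = -7/18


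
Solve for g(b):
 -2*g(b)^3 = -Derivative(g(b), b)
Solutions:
 g(b) = -sqrt(2)*sqrt(-1/(C1 + 2*b))/2
 g(b) = sqrt(2)*sqrt(-1/(C1 + 2*b))/2


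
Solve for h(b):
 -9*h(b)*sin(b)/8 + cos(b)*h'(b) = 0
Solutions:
 h(b) = C1/cos(b)^(9/8)


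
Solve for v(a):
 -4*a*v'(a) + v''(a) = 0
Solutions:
 v(a) = C1 + C2*erfi(sqrt(2)*a)


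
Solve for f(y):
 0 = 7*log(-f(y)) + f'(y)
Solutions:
 -li(-f(y)) = C1 - 7*y


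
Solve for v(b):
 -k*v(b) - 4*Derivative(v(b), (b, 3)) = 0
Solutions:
 v(b) = C1*exp(2^(1/3)*b*(-k)^(1/3)/2) + C2*exp(2^(1/3)*b*(-k)^(1/3)*(-1 + sqrt(3)*I)/4) + C3*exp(-2^(1/3)*b*(-k)^(1/3)*(1 + sqrt(3)*I)/4)


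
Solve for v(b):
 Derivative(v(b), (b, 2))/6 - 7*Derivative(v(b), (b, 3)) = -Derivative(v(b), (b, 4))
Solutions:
 v(b) = C1 + C2*b + C3*exp(b*(21 - sqrt(435))/6) + C4*exp(b*(sqrt(435) + 21)/6)


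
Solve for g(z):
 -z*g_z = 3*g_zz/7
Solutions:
 g(z) = C1 + C2*erf(sqrt(42)*z/6)


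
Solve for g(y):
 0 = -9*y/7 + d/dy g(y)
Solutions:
 g(y) = C1 + 9*y^2/14


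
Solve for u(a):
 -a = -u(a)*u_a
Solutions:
 u(a) = -sqrt(C1 + a^2)
 u(a) = sqrt(C1 + a^2)


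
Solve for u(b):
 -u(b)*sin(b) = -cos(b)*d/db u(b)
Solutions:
 u(b) = C1/cos(b)


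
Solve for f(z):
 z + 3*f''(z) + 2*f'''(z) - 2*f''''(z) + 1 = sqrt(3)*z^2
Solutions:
 f(z) = C1 + C2*z + C3*exp(z*(1 - sqrt(7))/2) + C4*exp(z*(1 + sqrt(7))/2) + sqrt(3)*z^4/36 + z^3*(-4*sqrt(3) - 3)/54 + z^2*(-3 + 20*sqrt(3))/54


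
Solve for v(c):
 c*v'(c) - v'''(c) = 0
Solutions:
 v(c) = C1 + Integral(C2*airyai(c) + C3*airybi(c), c)


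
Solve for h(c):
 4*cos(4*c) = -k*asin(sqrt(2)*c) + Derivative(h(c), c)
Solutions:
 h(c) = C1 + k*(c*asin(sqrt(2)*c) + sqrt(2)*sqrt(1 - 2*c^2)/2) + sin(4*c)


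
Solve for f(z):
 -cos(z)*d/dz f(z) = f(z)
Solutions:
 f(z) = C1*sqrt(sin(z) - 1)/sqrt(sin(z) + 1)


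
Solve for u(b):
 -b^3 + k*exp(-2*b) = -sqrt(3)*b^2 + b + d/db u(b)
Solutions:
 u(b) = C1 - b^4/4 + sqrt(3)*b^3/3 - b^2/2 - k*exp(-2*b)/2


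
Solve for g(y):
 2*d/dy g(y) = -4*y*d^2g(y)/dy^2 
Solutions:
 g(y) = C1 + C2*sqrt(y)


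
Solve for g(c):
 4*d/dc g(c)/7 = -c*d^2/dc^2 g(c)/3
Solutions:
 g(c) = C1 + C2/c^(5/7)


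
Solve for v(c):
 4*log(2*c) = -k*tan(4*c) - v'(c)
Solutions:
 v(c) = C1 - 4*c*log(c) - 4*c*log(2) + 4*c + k*log(cos(4*c))/4


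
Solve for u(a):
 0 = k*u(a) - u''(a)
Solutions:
 u(a) = C1*exp(-a*sqrt(k)) + C2*exp(a*sqrt(k))


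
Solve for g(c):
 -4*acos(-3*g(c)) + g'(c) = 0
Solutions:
 Integral(1/acos(-3*_y), (_y, g(c))) = C1 + 4*c


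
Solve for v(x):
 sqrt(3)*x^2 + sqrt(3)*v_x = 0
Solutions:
 v(x) = C1 - x^3/3


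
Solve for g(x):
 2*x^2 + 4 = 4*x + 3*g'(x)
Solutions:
 g(x) = C1 + 2*x^3/9 - 2*x^2/3 + 4*x/3


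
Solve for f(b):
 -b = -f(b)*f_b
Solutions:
 f(b) = -sqrt(C1 + b^2)
 f(b) = sqrt(C1 + b^2)


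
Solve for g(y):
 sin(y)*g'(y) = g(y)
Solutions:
 g(y) = C1*sqrt(cos(y) - 1)/sqrt(cos(y) + 1)


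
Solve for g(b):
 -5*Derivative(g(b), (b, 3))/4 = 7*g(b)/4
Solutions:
 g(b) = C3*exp(-5^(2/3)*7^(1/3)*b/5) + (C1*sin(sqrt(3)*5^(2/3)*7^(1/3)*b/10) + C2*cos(sqrt(3)*5^(2/3)*7^(1/3)*b/10))*exp(5^(2/3)*7^(1/3)*b/10)


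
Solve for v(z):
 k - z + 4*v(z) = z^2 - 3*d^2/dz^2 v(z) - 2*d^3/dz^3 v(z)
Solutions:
 v(z) = C3*exp(-2*z) - k/4 + z^2/4 + z/4 + (C1*sin(sqrt(15)*z/4) + C2*cos(sqrt(15)*z/4))*exp(z/4) - 3/8


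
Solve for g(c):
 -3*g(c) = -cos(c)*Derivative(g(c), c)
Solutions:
 g(c) = C1*(sin(c) + 1)^(3/2)/(sin(c) - 1)^(3/2)


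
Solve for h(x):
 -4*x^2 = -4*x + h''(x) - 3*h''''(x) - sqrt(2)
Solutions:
 h(x) = C1 + C2*x + C3*exp(-sqrt(3)*x/3) + C4*exp(sqrt(3)*x/3) - x^4/3 + 2*x^3/3 + x^2*(-12 + sqrt(2)/2)


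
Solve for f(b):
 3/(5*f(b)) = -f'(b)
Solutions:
 f(b) = -sqrt(C1 - 30*b)/5
 f(b) = sqrt(C1 - 30*b)/5


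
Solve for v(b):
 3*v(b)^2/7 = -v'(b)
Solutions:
 v(b) = 7/(C1 + 3*b)


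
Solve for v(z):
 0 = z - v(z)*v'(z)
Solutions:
 v(z) = -sqrt(C1 + z^2)
 v(z) = sqrt(C1 + z^2)


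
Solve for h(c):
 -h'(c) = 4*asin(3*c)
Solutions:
 h(c) = C1 - 4*c*asin(3*c) - 4*sqrt(1 - 9*c^2)/3


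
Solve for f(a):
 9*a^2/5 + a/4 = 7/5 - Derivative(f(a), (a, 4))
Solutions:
 f(a) = C1 + C2*a + C3*a^2 + C4*a^3 - a^6/200 - a^5/480 + 7*a^4/120


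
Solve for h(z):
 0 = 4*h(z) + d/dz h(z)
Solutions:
 h(z) = C1*exp(-4*z)


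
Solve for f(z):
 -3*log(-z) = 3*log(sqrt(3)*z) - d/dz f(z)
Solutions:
 f(z) = C1 + 6*z*log(z) + z*(-6 + 3*log(3)/2 + 3*I*pi)


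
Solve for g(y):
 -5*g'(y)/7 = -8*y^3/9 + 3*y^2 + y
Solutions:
 g(y) = C1 + 14*y^4/45 - 7*y^3/5 - 7*y^2/10


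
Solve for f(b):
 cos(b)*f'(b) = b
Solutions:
 f(b) = C1 + Integral(b/cos(b), b)


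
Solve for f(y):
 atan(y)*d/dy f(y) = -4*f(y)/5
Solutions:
 f(y) = C1*exp(-4*Integral(1/atan(y), y)/5)


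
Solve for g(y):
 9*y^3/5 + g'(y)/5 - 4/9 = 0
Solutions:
 g(y) = C1 - 9*y^4/4 + 20*y/9


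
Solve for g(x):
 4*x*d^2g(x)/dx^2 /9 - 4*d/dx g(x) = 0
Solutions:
 g(x) = C1 + C2*x^10


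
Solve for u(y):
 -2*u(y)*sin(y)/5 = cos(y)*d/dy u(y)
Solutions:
 u(y) = C1*cos(y)^(2/5)


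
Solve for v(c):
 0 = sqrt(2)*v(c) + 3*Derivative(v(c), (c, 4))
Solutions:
 v(c) = (C1*sin(2^(5/8)*3^(3/4)*c/6) + C2*cos(2^(5/8)*3^(3/4)*c/6))*exp(-2^(5/8)*3^(3/4)*c/6) + (C3*sin(2^(5/8)*3^(3/4)*c/6) + C4*cos(2^(5/8)*3^(3/4)*c/6))*exp(2^(5/8)*3^(3/4)*c/6)


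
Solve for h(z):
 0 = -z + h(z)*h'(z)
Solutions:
 h(z) = -sqrt(C1 + z^2)
 h(z) = sqrt(C1 + z^2)


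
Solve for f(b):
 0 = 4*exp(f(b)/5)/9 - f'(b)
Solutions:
 f(b) = 5*log(-1/(C1 + 4*b)) + 5*log(45)


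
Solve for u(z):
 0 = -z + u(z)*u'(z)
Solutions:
 u(z) = -sqrt(C1 + z^2)
 u(z) = sqrt(C1 + z^2)


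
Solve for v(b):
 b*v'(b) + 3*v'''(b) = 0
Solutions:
 v(b) = C1 + Integral(C2*airyai(-3^(2/3)*b/3) + C3*airybi(-3^(2/3)*b/3), b)


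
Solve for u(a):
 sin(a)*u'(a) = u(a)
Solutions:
 u(a) = C1*sqrt(cos(a) - 1)/sqrt(cos(a) + 1)


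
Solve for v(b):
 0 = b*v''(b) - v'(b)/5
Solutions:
 v(b) = C1 + C2*b^(6/5)


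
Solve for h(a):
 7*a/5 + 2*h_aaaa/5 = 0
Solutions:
 h(a) = C1 + C2*a + C3*a^2 + C4*a^3 - 7*a^5/240


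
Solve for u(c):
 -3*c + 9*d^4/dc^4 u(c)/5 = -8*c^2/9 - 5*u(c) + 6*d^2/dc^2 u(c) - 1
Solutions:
 u(c) = -8*c^2/45 + 3*c/5 + (C1 + C2*c)*exp(-sqrt(15)*c/3) + (C3 + C4*c)*exp(sqrt(15)*c/3) - 47/75
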